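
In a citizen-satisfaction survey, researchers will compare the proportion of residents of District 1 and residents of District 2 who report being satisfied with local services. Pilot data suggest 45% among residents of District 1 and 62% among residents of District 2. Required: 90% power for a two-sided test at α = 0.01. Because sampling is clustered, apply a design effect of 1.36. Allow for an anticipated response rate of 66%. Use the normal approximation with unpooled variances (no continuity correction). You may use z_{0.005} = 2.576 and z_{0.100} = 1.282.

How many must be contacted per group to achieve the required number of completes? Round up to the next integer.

n = 513 per group

n = (z_{α/2} + z_β)² · [p₁(1−p₁) + p₂(1−p₂)] / (p₁ − p₂)²
  = (2.576 + 1.282)² · (0.45·0.55 + 0.62·0.38) / (-0.17)²
  = (3.858)² · (0.2475 + 0.2356) / 0.0289
  = 14.8842 · 0.4831 / 0.0289
  = 248.81
Design effect: 1.36 × 248.81 = 338.38.
Adjust for 66% response: 338.38 / 0.66 = 512.69.
Round up → n = 513 per group.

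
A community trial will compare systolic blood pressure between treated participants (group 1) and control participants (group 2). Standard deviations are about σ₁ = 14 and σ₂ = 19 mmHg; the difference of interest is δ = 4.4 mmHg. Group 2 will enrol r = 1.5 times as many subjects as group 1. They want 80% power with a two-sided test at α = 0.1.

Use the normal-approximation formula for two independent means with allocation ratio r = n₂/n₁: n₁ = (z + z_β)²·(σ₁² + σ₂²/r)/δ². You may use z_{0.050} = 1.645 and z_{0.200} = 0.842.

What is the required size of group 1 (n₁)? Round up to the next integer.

n₁ = 140

n₁ = (z_{α/2} + z_β)² · (σ₁² + σ₂²/r) / δ²
   = (1.645 + 0.842)² · (14² + 19²/1.5) / 4.4²
   = 6.1852 · (196 + 240.6667) / 19.36
   = 6.1852 · 436.6667 / 19.36
   = 139.51
Round up → n₁ = 140; n₂ = r·n₁ = 1.5 × 140 = 210.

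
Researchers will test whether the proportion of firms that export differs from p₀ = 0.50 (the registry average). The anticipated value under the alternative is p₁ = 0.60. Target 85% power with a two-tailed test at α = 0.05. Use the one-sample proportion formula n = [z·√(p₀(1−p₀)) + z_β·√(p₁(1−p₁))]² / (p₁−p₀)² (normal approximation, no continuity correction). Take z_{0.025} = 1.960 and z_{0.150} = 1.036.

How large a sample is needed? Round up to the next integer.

n = 222

n = [z_{α/2}·√(p₀q₀) + z_β·√(p₁q₁)]² / (p₁ − p₀)²
  = [1.960·√(0.50·0.50) + 1.036·√(0.60·0.40)]² / (0.10)²
  = [1.960·0.5000 + 1.036·0.4899]² / 0.0100
  = [1.4875]² / 0.0100
  = 221.28
Round up → n = 222.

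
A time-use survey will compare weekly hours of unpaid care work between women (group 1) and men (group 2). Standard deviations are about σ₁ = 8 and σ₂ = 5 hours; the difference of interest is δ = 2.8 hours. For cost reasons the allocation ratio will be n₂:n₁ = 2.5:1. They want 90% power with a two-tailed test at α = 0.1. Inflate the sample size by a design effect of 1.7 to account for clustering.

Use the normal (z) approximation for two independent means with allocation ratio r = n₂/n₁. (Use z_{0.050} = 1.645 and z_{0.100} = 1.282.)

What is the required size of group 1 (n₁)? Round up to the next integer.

n₁ = (z_{α/2} + z_β)² · (σ₁² + σ₂²/r) / δ²
   = (1.645 + 1.282)² · (8² + 5²/2.5) / 2.8²
   = 8.5673 · (64 + 10) / 7.84
   = 8.5673 · 74 / 7.84
   = 80.87
Design effect: 1.7 × 80.87 = 137.47.
Round up → n₁ = 138; n₂ = r·n₁ = 2.5 × 138 = 345.

n₁ = 138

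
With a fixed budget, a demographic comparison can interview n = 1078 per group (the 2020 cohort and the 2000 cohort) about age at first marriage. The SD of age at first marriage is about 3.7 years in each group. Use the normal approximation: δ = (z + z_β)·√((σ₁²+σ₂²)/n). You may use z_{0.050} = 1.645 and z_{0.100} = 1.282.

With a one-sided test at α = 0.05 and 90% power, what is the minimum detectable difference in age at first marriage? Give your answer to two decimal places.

δ = (z_α + z_β) · √((σ₁²+σ₂²)/n)
  = (1.645 + 1.282) · √(27.38/1078)
  = 2.927 · √0.0254
  = 2.927 · 0.1594
  = 0.4665

Minimum detectable difference ≈ 0.47 years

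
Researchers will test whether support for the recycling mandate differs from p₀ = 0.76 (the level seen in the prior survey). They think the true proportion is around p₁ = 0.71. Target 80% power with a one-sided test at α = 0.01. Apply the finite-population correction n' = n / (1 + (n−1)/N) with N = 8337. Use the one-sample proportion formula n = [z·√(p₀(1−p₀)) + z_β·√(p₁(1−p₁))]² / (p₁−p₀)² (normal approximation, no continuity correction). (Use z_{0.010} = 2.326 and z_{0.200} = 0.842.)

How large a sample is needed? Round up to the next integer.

n = 694

n = [z_α·√(p₀q₀) + z_β·√(p₁q₁)]² / (p₁ − p₀)²
  = [2.326·√(0.76·0.24) + 0.842·√(0.71·0.29)]² / (-0.05)²
  = [2.326·0.4271 + 0.842·0.4538]² / 0.0025
  = [1.3755]² / 0.0025
  = 756.76
Finite-population correction (N = 8337): 756.76 / (1 + (756.76 − 1)/8337) = 693.86.
Round up → n = 694.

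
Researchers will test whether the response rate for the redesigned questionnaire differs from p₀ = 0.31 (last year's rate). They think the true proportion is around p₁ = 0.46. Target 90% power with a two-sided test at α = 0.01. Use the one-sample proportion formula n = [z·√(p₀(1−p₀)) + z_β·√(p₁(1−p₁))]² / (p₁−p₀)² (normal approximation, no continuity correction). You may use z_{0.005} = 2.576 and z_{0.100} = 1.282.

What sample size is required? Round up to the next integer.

n = 149

n = [z_{α/2}·√(p₀q₀) + z_β·√(p₁q₁)]² / (p₁ − p₀)²
  = [2.576·√(0.31·0.69) + 1.282·√(0.46·0.54)]² / (0.15)²
  = [2.576·0.4625 + 1.282·0.4984]² / 0.0225
  = [1.8303]² / 0.0225
  = 148.89
Round up → n = 149.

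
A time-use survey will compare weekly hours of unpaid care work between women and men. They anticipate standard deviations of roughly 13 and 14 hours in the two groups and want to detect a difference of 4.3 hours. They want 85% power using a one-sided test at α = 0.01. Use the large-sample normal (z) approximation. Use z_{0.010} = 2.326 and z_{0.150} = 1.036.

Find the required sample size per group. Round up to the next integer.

n = (z_α + z_β)² · (σ₁² + σ₂²) / δ²
  = (2.326 + 1.036)² · (13² + 14² = 365) / 4.3²
  = 11.3030 · 365 / 18.49
  = 223.13
Round up → n = 224 per group.

n = 224 per group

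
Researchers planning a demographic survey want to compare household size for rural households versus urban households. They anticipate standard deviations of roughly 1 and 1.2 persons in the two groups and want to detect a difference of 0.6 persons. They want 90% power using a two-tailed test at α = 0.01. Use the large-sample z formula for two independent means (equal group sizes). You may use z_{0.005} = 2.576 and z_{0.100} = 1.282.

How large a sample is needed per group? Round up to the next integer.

n = (z_{α/2} + z_β)² · (σ₁² + σ₂²) / δ²
  = (2.576 + 1.282)² · (1² + 1.2² = 2.44) / 0.6²
  = 14.8842 · 2.44 / 0.36
  = 100.88
Round up → n = 101 per group.

n = 101 per group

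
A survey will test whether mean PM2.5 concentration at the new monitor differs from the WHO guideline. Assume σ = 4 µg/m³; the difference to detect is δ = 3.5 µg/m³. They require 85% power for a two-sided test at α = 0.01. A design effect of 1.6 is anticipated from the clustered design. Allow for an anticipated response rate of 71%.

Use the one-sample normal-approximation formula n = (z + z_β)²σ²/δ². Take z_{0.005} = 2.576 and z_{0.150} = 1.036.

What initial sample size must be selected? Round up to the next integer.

n = (z_{α/2} + z_β)² · σ² / δ²
  = (2.576 + 1.036)² · 4² / 3.5²
  = 13.0465 · 16 / 12.25
  = 17.04
Design effect: 1.6 × 17.04 = 27.26.
Adjust for 71% response: 27.26 / 0.71 = 38.40.
Round up → n = 39.

n = 39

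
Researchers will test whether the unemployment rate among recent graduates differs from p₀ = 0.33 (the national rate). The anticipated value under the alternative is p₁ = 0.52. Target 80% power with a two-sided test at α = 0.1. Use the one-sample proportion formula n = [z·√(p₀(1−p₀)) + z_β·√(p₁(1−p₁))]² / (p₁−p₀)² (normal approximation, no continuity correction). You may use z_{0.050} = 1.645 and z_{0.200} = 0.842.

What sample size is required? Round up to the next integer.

n = [z_{α/2}·√(p₀q₀) + z_β·√(p₁q₁)]² / (p₁ − p₀)²
  = [1.645·√(0.33·0.67) + 0.842·√(0.52·0.48)]² / (0.19)²
  = [1.645·0.4702 + 0.842·0.4996]² / 0.0361
  = [1.1942]² / 0.0361
  = 39.50
Round up → n = 40.

n = 40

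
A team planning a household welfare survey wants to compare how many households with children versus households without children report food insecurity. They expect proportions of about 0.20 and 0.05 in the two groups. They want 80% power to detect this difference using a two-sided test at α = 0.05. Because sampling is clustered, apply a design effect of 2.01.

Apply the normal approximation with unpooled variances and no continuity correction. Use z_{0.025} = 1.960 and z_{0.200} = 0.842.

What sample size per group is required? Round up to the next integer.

n = 146 per group

n = (z_{α/2} + z_β)² · [p₁(1−p₁) + p₂(1−p₂)] / (p₁ − p₂)²
  = (1.960 + 0.842)² · (0.20·0.80 + 0.05·0.95) / (0.15)²
  = (2.802)² · (0.1600 + 0.0475) / 0.0225
  = 7.8512 · 0.2075 / 0.0225
  = 72.41
Design effect: 2.01 × 72.41 = 145.54.
Round up → n = 146 per group.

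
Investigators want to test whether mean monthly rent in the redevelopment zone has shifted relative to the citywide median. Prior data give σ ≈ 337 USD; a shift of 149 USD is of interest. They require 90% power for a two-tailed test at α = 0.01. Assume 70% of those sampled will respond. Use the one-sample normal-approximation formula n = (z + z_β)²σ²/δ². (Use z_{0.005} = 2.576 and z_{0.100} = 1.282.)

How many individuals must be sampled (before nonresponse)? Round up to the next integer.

n = 109

n = (z_{α/2} + z_β)² · σ² / δ²
  = (2.576 + 1.282)² · 337² / 149²
  = 14.8842 · 113569 / 22201
  = 76.14
Adjust for 70% response: 76.14 / 0.70 = 108.77.
Round up → n = 109.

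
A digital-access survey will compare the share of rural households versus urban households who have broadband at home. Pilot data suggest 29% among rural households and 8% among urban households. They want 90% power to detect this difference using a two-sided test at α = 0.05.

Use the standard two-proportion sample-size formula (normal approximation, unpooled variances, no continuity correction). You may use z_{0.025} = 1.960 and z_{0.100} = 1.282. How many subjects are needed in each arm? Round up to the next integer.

n = (z_{α/2} + z_β)² · [p₁(1−p₁) + p₂(1−p₂)] / (p₁ − p₂)²
  = (1.960 + 1.282)² · (0.29·0.71 + 0.08·0.92) / (0.21)²
  = (3.242)² · (0.2059 + 0.0736) / 0.0441
  = 10.5106 · 0.2795 / 0.0441
  = 66.61
Round up → n = 67 per group.

n = 67 per group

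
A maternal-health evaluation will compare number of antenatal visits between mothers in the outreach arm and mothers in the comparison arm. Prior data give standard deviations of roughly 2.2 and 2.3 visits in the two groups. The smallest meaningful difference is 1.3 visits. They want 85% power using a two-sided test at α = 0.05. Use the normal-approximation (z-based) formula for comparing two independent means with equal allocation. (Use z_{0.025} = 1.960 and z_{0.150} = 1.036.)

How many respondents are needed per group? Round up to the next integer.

n = 54 per group

n = (z_{α/2} + z_β)² · (σ₁² + σ₂²) / δ²
  = (1.960 + 1.036)² · (2.2² + 2.3² = 10.13) / 1.3²
  = 8.9760 · 10.13 / 1.69
  = 53.80
Round up → n = 54 per group.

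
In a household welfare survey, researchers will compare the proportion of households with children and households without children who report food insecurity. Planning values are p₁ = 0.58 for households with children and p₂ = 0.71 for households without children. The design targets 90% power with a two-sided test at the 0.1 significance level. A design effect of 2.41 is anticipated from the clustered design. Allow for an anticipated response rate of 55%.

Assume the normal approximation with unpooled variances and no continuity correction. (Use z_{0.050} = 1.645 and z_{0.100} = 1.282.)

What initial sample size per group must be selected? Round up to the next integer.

n = 999 per group

n = (z_{α/2} + z_β)² · [p₁(1−p₁) + p₂(1−p₂)] / (p₁ − p₂)²
  = (1.645 + 1.282)² · (0.58·0.42 + 0.71·0.29) / (-0.13)²
  = (2.927)² · (0.2436 + 0.2059) / 0.0169
  = 8.5673 · 0.4495 / 0.0169
  = 227.87
Design effect: 2.41 × 227.87 = 549.17.
Adjust for 55% response: 549.17 / 0.55 = 998.49.
Round up → n = 999 per group.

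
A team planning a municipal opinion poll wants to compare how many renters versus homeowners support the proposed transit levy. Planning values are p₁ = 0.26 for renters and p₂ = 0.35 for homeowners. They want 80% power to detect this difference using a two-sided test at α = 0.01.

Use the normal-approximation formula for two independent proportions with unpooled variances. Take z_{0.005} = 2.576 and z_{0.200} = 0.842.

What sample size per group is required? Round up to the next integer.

n = (z_{α/2} + z_β)² · [p₁(1−p₁) + p₂(1−p₂)] / (p₁ − p₂)²
  = (2.576 + 0.842)² · (0.26·0.74 + 0.35·0.65) / (-0.09)²
  = (3.418)² · (0.1924 + 0.2275) / 0.0081
  = 11.6827 · 0.4199 / 0.0081
  = 605.63
Round up → n = 606 per group.

n = 606 per group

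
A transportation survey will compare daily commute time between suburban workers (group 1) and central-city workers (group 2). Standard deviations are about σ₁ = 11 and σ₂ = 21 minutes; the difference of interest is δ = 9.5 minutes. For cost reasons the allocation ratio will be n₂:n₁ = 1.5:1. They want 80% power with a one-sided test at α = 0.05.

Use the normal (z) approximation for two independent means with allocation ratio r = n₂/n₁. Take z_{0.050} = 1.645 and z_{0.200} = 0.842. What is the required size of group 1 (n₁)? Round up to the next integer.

n₁ = (z_α + z_β)² · (σ₁² + σ₂²/r) / δ²
   = (1.645 + 0.842)² · (11² + 21²/1.5) / 9.5²
   = 6.1852 · (121 + 294) / 90.25
   = 6.1852 · 415 / 90.25
   = 28.44
Round up → n₁ = 29; n₂ = r·n₁ = 1.5 × 29 = 44.

n₁ = 29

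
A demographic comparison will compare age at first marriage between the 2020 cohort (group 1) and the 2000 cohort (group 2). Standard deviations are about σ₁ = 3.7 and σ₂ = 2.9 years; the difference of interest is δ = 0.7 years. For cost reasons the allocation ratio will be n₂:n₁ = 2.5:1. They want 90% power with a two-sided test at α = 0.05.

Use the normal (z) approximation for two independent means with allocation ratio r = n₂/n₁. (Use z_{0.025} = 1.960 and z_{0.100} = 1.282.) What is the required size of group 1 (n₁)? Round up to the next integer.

n₁ = 366

n₁ = (z_{α/2} + z_β)² · (σ₁² + σ₂²/r) / δ²
   = (1.960 + 1.282)² · (3.7² + 2.9²/2.5) / 0.7²
   = 10.5106 · (13.69 + 3.364) / 0.49
   = 10.5106 · 17.054 / 0.49
   = 365.81
Round up → n₁ = 366; n₂ = r·n₁ = 2.5 × 366 = 915.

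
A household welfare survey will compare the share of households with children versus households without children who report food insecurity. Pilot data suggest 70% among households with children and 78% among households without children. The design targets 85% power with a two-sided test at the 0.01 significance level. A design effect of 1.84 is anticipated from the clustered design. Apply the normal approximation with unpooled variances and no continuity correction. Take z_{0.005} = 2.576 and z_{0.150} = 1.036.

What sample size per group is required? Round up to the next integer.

n = 1432 per group

n = (z_{α/2} + z_β)² · [p₁(1−p₁) + p₂(1−p₂)] / (p₁ − p₂)²
  = (2.576 + 1.036)² · (0.70·0.30 + 0.78·0.22) / (-0.08)²
  = (3.612)² · (0.2100 + 0.1716) / 0.0064
  = 13.0465 · 0.3816 / 0.0064
  = 777.90
Design effect: 1.84 × 777.90 = 1431.34.
Round up → n = 1432 per group.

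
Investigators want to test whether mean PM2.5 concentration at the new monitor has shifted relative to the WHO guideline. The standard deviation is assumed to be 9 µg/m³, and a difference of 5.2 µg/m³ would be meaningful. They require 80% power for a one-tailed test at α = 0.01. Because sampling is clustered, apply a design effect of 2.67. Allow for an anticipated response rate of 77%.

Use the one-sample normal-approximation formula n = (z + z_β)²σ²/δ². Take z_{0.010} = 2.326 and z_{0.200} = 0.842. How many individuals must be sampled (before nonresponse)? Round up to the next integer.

n = 105

n = (z_α + z_β)² · σ² / δ²
  = (2.326 + 0.842)² · 9² / 5.2²
  = 10.0362 · 81 / 27.04
  = 30.06
Design effect: 2.67 × 30.06 = 80.27.
Adjust for 77% response: 80.27 / 0.77 = 104.25.
Round up → n = 105.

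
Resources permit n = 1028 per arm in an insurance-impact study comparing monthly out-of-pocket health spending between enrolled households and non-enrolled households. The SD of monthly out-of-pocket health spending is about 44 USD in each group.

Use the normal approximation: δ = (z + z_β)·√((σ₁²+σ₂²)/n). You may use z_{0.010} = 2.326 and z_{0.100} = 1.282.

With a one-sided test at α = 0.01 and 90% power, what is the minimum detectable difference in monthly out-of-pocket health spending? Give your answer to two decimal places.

δ = (z_α + z_β) · √((σ₁²+σ₂²)/n)
  = (2.326 + 1.282) · √(3872/1028)
  = 3.608 · √3.7665
  = 3.608 · 1.9408
  = 7.0023

Minimum detectable difference ≈ 7.00 USD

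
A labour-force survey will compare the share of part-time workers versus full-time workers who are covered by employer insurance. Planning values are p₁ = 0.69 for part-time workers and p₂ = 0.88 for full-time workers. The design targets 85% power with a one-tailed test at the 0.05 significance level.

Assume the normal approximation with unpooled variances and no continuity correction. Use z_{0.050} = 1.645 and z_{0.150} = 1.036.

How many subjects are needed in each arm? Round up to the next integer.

n = (z_α + z_β)² · [p₁(1−p₁) + p₂(1−p₂)] / (p₁ − p₂)²
  = (1.645 + 1.036)² · (0.69·0.31 + 0.88·0.12) / (-0.19)²
  = (2.681)² · (0.2139 + 0.1056) / 0.0361
  = 7.1878 · 0.3195 / 0.0361
  = 63.61
Round up → n = 64 per group.

n = 64 per group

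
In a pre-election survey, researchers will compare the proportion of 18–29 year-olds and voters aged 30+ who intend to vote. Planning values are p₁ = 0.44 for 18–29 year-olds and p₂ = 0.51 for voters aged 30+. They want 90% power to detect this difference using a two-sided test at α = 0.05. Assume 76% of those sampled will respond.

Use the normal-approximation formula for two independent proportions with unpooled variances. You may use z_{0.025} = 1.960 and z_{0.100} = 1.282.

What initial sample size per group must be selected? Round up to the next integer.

n = (z_{α/2} + z_β)² · [p₁(1−p₁) + p₂(1−p₂)] / (p₁ − p₂)²
  = (1.960 + 1.282)² · (0.44·0.56 + 0.51·0.49) / (-0.07)²
  = (3.242)² · (0.2464 + 0.2499) / 0.0049
  = 10.5106 · 0.4963 / 0.0049
  = 1064.57
Adjust for 76% response: 1064.57 / 0.76 = 1400.75.
Round up → n = 1401 per group.

n = 1401 per group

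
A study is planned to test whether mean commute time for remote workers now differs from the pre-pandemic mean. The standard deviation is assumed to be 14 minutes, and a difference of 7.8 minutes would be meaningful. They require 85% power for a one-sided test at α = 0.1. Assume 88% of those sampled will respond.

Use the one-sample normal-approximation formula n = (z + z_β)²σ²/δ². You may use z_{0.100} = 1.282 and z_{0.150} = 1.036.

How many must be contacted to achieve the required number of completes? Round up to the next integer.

n = (z_α + z_β)² · σ² / δ²
  = (1.282 + 1.036)² · 14² / 7.8²
  = 5.3731 · 196 / 60.84
  = 17.31
Adjust for 88% response: 17.31 / 0.88 = 19.67.
Round up → n = 20.

n = 20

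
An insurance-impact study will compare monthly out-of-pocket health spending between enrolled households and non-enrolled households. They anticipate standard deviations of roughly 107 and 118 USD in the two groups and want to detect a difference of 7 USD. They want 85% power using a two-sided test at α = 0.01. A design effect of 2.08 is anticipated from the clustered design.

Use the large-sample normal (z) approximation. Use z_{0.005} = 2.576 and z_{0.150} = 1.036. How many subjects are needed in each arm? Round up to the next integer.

n = (z_{α/2} + z_β)² · (σ₁² + σ₂²) / δ²
  = (2.576 + 1.036)² · (107² + 118² = 25373) / 7²
  = 13.0465 · 25373 / 49
  = 6755.71
Design effect: 2.08 × 6755.71 = 14051.88.
Round up → n = 14052 per group.

n = 14052 per group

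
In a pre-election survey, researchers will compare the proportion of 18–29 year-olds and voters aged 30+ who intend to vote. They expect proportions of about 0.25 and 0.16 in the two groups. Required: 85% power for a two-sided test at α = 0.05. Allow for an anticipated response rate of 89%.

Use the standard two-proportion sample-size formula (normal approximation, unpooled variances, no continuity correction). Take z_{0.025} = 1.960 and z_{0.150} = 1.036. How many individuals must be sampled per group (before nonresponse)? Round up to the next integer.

n = (z_{α/2} + z_β)² · [p₁(1−p₁) + p₂(1−p₂)] / (p₁ − p₂)²
  = (1.960 + 1.036)² · (0.25·0.75 + 0.16·0.84) / (0.09)²
  = (2.996)² · (0.1875 + 0.1344) / 0.0081
  = 8.9760 · 0.3219 / 0.0081
  = 356.71
Adjust for 89% response: 356.71 / 0.89 = 400.80.
Round up → n = 401 per group.

n = 401 per group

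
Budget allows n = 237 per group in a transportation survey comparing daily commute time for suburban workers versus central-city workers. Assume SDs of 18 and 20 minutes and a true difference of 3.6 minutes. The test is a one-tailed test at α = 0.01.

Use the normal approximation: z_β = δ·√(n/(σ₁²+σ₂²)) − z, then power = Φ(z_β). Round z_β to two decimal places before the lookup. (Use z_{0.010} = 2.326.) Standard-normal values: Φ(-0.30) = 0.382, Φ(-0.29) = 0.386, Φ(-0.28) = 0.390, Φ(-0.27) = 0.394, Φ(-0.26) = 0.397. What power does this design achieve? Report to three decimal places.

z_β = δ·√(n/(σ₁²+σ₂²)) − z_α
    = 3.6 · √(237/724) − 2.326
    = 3.6 · 0.57214 − 2.326
    = 2.0597 − 2.326 = -0.2663 → -0.27
Power = Φ(-0.27) = 0.394.

Power ≈ 0.394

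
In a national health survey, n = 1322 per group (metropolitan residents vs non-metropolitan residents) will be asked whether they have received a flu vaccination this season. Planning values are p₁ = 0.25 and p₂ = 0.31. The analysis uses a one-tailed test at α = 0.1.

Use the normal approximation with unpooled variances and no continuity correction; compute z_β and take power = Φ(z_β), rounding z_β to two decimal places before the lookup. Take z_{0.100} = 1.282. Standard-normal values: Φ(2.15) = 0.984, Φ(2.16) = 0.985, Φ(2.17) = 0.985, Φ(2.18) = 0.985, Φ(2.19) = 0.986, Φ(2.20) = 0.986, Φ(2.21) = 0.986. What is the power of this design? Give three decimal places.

Power ≈ 0.985

z_β = |p₁−p₂|·√(n/[p₁q₁+p₂q₂]) − z_α
    = 0.06 · √(1322/0.4014) − 1.282
    = 0.06 · 57.3888 − 1.282
    = 3.4433 − 1.282 = 2.1613 → 2.16
Power = Φ(2.16) = 0.985.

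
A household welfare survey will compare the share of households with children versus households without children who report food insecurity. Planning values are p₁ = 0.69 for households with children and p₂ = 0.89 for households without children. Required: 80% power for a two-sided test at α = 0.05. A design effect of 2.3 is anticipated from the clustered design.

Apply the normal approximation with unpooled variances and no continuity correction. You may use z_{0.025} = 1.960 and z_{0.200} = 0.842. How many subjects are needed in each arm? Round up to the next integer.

n = (z_{α/2} + z_β)² · [p₁(1−p₁) + p₂(1−p₂)] / (p₁ − p₂)²
  = (1.960 + 0.842)² · (0.69·0.31 + 0.89·0.11) / (-0.20)²
  = (2.802)² · (0.2139 + 0.0979) / 0.0400
  = 7.8512 · 0.3118 / 0.0400
  = 61.20
Design effect: 2.3 × 61.20 = 140.76.
Round up → n = 141 per group.

n = 141 per group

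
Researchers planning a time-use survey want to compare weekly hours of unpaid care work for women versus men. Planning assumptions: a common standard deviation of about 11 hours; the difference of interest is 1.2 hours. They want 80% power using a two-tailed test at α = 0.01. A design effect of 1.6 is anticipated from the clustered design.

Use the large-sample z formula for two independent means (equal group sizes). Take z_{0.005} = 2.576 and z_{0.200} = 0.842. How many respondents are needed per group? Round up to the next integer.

n = 3142 per group

n = (z_{α/2} + z_β)² · (σ₁² + σ₂²) / δ²
  = (2.576 + 0.842)² · (2·11² = 242) / 1.2²
  = 11.6827 · 242 / 1.44
  = 1963.35
Design effect: 1.6 × 1963.35 = 3141.35.
Round up → n = 3142 per group.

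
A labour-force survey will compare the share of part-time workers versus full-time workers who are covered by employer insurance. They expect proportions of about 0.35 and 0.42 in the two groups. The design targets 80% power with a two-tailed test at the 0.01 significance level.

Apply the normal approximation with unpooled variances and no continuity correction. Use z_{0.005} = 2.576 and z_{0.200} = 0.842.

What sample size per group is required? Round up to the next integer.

n = 1124 per group

n = (z_{α/2} + z_β)² · [p₁(1−p₁) + p₂(1−p₂)] / (p₁ − p₂)²
  = (2.576 + 0.842)² · (0.35·0.65 + 0.42·0.58) / (-0.07)²
  = (3.418)² · (0.2275 + 0.2436) / 0.0049
  = 11.6827 · 0.4711 / 0.0049
  = 1123.21
Round up → n = 1124 per group.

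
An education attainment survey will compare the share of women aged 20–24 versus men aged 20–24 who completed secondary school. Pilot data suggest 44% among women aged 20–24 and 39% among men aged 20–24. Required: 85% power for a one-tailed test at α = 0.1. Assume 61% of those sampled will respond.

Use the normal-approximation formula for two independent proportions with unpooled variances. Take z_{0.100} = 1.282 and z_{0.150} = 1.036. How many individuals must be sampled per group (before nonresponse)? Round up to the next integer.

n = (z_α + z_β)² · [p₁(1−p₁) + p₂(1−p₂)] / (p₁ − p₂)²
  = (1.282 + 1.036)² · (0.44·0.56 + 0.39·0.61) / (0.05)²
  = (2.318)² · (0.2464 + 0.2379) / 0.0025
  = 5.3731 · 0.4843 / 0.0025
  = 1040.88
Adjust for 61% response: 1040.88 / 0.61 = 1706.36.
Round up → n = 1707 per group.

n = 1707 per group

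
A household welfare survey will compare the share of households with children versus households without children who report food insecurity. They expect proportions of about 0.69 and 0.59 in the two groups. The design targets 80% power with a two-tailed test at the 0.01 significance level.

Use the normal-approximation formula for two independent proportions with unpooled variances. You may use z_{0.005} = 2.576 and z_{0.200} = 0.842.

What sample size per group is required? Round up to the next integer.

n = 533 per group

n = (z_{α/2} + z_β)² · [p₁(1−p₁) + p₂(1−p₂)] / (p₁ − p₂)²
  = (2.576 + 0.842)² · (0.69·0.31 + 0.59·0.41) / (0.10)²
  = (3.418)² · (0.2139 + 0.2419) / 0.0100
  = 11.6827 · 0.4558 / 0.0100
  = 532.50
Round up → n = 533 per group.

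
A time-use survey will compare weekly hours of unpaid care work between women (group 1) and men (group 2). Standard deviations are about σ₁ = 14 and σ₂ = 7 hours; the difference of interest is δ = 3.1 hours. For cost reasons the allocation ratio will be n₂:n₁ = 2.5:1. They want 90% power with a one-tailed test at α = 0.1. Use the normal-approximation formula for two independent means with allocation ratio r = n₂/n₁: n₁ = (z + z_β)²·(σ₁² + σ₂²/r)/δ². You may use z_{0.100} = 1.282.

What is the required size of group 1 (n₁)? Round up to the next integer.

n₁ = (z_α + z_β)² · (σ₁² + σ₂²/r) / δ²
   = (1.282 + 1.282)² · (14² + 7²/2.5) / 3.1²
   = 6.5741 · (196 + 19.6) / 9.61
   = 6.5741 · 215.6 / 9.61
   = 147.49
Round up → n₁ = 148; n₂ = r·n₁ = 2.5 × 148 = 370.

n₁ = 148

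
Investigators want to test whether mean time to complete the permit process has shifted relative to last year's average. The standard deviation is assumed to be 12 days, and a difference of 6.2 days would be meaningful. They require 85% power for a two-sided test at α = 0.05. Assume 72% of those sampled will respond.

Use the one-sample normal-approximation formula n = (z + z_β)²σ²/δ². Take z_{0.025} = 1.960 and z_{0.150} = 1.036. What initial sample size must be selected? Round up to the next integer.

n = (z_{α/2} + z_β)² · σ² / δ²
  = (1.960 + 1.036)² · 12² / 6.2²
  = 8.9760 · 144 / 38.44
  = 33.63
Adjust for 72% response: 33.63 / 0.72 = 46.70.
Round up → n = 47.

n = 47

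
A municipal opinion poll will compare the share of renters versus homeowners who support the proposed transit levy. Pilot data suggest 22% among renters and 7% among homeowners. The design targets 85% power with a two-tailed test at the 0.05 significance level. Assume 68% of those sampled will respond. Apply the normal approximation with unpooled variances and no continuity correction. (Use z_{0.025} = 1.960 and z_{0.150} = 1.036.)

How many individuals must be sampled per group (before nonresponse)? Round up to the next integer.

n = 139 per group

n = (z_{α/2} + z_β)² · [p₁(1−p₁) + p₂(1−p₂)] / (p₁ − p₂)²
  = (1.960 + 1.036)² · (0.22·0.78 + 0.07·0.93) / (0.15)²
  = (2.996)² · (0.1716 + 0.0651) / 0.0225
  = 8.9760 · 0.2367 / 0.0225
  = 94.43
Adjust for 68% response: 94.43 / 0.68 = 138.86.
Round up → n = 139 per group.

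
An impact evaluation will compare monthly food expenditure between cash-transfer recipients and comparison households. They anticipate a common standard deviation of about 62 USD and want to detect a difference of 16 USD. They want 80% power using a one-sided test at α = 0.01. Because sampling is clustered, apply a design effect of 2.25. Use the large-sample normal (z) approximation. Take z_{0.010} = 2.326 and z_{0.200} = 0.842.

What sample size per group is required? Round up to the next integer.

n = 679 per group

n = (z_α + z_β)² · (σ₁² + σ₂²) / δ²
  = (2.326 + 0.842)² · (2·62² = 7688) / 16²
  = 10.0362 · 7688 / 256
  = 301.40
Design effect: 2.25 × 301.40 = 678.15.
Round up → n = 679 per group.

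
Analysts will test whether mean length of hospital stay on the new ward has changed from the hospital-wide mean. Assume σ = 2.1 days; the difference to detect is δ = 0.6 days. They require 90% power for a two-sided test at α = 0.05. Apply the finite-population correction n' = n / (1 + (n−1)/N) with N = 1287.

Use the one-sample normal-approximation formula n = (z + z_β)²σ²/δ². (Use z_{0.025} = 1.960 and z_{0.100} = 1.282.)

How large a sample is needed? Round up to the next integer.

n = (z_{α/2} + z_β)² · σ² / δ²
  = (1.960 + 1.282)² · 2.1² / 0.6²
  = 10.5106 · 4.41 / 0.36
  = 128.75
Finite-population correction (N = 1287): 128.75 / (1 + (128.75 − 1)/1287) = 117.13.
Round up → n = 118.

n = 118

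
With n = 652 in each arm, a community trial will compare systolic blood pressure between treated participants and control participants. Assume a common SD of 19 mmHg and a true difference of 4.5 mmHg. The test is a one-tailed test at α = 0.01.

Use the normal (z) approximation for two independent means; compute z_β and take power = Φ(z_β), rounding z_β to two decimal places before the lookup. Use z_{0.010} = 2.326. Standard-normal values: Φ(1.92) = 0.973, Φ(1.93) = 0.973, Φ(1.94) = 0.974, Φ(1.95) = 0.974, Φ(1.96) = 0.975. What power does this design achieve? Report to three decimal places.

z_β = δ·√(n/(σ₁²+σ₂²)) − z_α
    = 4.5 · √(652/722) − 2.326
    = 4.5 · 0.95029 − 2.326
    = 4.2763 − 2.326 = 1.9503 → 1.95
Power = Φ(1.95) = 0.974.

Power ≈ 0.974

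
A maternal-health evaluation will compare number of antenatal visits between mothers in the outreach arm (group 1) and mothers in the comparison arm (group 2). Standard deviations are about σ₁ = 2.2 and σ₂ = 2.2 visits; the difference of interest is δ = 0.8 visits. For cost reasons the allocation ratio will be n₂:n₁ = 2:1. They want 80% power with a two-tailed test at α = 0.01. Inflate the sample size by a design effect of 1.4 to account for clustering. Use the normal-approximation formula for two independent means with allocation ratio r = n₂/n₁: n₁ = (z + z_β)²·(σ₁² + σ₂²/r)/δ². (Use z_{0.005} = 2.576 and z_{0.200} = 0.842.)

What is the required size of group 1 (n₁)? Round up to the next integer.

n₁ = 186

n₁ = (z_{α/2} + z_β)² · (σ₁² + σ₂²/r) / δ²
   = (2.576 + 0.842)² · (2.2² + 2.2²/2) / 0.8²
   = 11.6827 · (4.84 + 2.42) / 0.64
   = 11.6827 · 7.26 / 0.64
   = 132.53
Design effect: 1.4 × 132.53 = 185.54.
Round up → n₁ = 186; n₂ = r·n₁ = 2 × 186 = 372.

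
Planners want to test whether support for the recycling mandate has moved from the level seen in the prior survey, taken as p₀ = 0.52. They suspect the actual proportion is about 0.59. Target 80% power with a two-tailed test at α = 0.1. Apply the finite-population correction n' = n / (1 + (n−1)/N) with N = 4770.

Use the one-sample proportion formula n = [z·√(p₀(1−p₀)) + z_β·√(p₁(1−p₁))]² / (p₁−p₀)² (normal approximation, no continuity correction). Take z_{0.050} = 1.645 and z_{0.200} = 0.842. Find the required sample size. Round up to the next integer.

n = [z_{α/2}·√(p₀q₀) + z_β·√(p₁q₁)]² / (p₁ − p₀)²
  = [1.645·√(0.52·0.48) + 0.842·√(0.59·0.41)]² / (0.07)²
  = [1.645·0.4996 + 0.842·0.4918]² / 0.0049
  = [1.2360]² / 0.0049
  = 311.76
Finite-population correction (N = 4770): 311.76 / (1 + (311.76 − 1)/4770) = 292.69.
Round up → n = 293.

n = 293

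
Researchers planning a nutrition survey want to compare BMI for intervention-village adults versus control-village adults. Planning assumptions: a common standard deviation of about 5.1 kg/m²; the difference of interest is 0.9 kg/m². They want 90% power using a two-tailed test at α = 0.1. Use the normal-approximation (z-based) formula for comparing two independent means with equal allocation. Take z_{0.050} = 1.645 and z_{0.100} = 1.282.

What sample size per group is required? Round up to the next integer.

n = 551 per group

n = (z_{α/2} + z_β)² · (σ₁² + σ₂²) / δ²
  = (1.645 + 1.282)² · (2·5.1² = 52.02) / 0.9²
  = 8.5673 · 52.02 / 0.81
  = 550.21
Round up → n = 551 per group.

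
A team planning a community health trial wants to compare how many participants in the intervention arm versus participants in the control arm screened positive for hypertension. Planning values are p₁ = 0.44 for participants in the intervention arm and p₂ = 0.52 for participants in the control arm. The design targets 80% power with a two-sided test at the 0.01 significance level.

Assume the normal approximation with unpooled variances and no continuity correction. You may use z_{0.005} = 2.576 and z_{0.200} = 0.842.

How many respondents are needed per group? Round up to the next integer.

n = (z_{α/2} + z_β)² · [p₁(1−p₁) + p₂(1−p₂)] / (p₁ − p₂)²
  = (2.576 + 0.842)² · (0.44·0.56 + 0.52·0.48) / (-0.08)²
  = (3.418)² · (0.2464 + 0.2496) / 0.0064
  = 11.6827 · 0.4960 / 0.0064
  = 905.41
Round up → n = 906 per group.

n = 906 per group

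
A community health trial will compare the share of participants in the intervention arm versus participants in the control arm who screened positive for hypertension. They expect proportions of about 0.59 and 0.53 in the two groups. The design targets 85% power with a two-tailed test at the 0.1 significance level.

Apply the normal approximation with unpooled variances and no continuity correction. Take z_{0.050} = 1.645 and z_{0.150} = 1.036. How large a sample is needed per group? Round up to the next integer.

n = 981 per group

n = (z_{α/2} + z_β)² · [p₁(1−p₁) + p₂(1−p₂)] / (p₁ − p₂)²
  = (1.645 + 1.036)² · (0.59·0.41 + 0.53·0.47) / (0.06)²
  = (2.681)² · (0.2419 + 0.2491) / 0.0036
  = 7.1878 · 0.4910 / 0.0036
  = 980.33
Round up → n = 981 per group.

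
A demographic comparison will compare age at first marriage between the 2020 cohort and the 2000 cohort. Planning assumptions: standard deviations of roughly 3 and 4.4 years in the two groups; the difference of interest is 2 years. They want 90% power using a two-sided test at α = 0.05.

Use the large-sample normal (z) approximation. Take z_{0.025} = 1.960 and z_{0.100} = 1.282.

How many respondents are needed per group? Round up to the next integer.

n = (z_{α/2} + z_β)² · (σ₁² + σ₂²) / δ²
  = (1.960 + 1.282)² · (3² + 4.4² = 28.36) / 2²
  = 10.5106 · 28.36 / 4
  = 74.52
Round up → n = 75 per group.

n = 75 per group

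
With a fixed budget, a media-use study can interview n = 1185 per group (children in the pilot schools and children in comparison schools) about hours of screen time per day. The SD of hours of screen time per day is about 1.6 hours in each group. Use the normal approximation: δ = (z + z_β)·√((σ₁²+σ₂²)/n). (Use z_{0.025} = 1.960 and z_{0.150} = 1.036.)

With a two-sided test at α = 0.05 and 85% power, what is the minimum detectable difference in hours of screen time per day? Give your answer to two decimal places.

δ = (z_{α/2} + z_β) · √((σ₁²+σ₂²)/n)
  = (1.960 + 1.036) · √(5.12/1185)
  = 2.996 · √0.00432
  = 2.996 · 0.0657
  = 0.1969

Minimum detectable difference ≈ 0.20 hours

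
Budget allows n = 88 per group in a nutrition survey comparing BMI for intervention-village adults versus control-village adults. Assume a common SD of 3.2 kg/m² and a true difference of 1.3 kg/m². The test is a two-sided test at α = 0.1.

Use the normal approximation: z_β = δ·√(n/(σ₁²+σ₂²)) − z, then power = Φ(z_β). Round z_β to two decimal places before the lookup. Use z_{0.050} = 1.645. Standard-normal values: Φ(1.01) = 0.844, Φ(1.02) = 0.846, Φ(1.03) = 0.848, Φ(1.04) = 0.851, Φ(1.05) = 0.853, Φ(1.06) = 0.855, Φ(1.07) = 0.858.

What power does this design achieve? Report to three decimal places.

z_β = δ·√(n/(σ₁²+σ₂²)) − z_{α/2}
    = 1.3 · √(88/20.48) − 1.645
    = 1.3 · 2.07289 − 1.645
    = 2.6948 − 1.645 = 1.0498 → 1.05
Power = Φ(1.05) = 0.853.

Power ≈ 0.853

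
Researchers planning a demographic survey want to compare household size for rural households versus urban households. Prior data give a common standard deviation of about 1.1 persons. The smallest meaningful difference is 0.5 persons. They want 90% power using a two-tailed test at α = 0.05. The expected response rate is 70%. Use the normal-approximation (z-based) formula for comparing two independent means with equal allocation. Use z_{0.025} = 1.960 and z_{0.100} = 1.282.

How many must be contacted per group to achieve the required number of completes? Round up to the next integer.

n = 146 per group

n = (z_{α/2} + z_β)² · (σ₁² + σ₂²) / δ²
  = (1.960 + 1.282)² · (2·1.1² = 2.42) / 0.5²
  = 10.5106 · 2.42 / 0.25
  = 101.74
Adjust for 70% response: 101.74 / 0.70 = 145.35.
Round up → n = 146 per group.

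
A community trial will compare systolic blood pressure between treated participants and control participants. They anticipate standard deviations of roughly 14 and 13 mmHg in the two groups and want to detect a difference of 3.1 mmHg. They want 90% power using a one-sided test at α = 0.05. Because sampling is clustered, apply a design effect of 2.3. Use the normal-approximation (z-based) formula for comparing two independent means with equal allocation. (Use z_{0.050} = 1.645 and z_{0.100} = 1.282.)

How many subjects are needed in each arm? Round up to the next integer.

n = (z_α + z_β)² · (σ₁² + σ₂²) / δ²
  = (1.645 + 1.282)² · (14² + 13² = 365) / 3.1²
  = 8.5673 · 365 / 9.61
  = 325.40
Design effect: 2.3 × 325.40 = 748.42.
Round up → n = 749 per group.

n = 749 per group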